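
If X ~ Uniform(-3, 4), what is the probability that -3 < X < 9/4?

P(-3 < X < 9/4) = ∫_{-3}^{9/4} f(x) dx
where f(x) = \frac{1}{7}
= \frac{3}{4}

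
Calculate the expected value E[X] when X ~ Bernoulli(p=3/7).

For X ~ Bernoulli(p=3/7), the expected value is:
E[X] = \frac{3}{7}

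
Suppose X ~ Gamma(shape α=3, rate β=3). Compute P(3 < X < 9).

P(3 < X < 9) = ∫_{3}^{9} f(x) dx
where f(x) = \frac{27 x^{2} e^{- 3 x}}{2}
= \frac{-785 + 101 e^{18}}{2 e^{27}}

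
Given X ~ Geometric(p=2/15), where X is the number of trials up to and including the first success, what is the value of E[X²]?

Using the identity E[X²] = Var(X) + (E[X])²:
E[X] = \frac{15}{2}
Var(X) = \frac{195}{4}
E[X²] = \frac{195}{4} + (\frac{15}{2})²
= 105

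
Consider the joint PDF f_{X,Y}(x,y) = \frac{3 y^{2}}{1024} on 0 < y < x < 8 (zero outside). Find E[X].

f_X(x) = ∫_0^x \frac{3 y^{2}}{1024} dy = \frac{x^{3}}{1024}
E[X] = ∫_0^8 x × (\frac{x^{3}}{1024}) dx = \frac{32}{5}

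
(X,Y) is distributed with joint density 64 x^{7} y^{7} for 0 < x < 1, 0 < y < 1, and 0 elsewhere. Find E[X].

E[X] = ∫_0^1 ∫_0^1 x × f(x,y) dy dx
= ∫_0^1 ∫_0^1 x × (64 x^{7} y^{7}) dy dx
= \frac{8}{9}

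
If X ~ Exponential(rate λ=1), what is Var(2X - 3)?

For X ~ Exponential(rate λ=1):
Var(X) = 1
Var(2X - 3) = (2)² × Var(X) = 4 × 1 = 4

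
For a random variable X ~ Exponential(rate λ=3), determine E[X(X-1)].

E[X(X-1)] = E[X² - X] = E[X²] - E[X]
E[X] = \frac{1}{3}
E[X²] = Var(X) + (E[X])² = \frac{1}{9} + (\frac{1}{3})² = \frac{2}{9}
E[X(X-1)] = \frac{2}{9} - \frac{1}{3} = - \frac{1}{9}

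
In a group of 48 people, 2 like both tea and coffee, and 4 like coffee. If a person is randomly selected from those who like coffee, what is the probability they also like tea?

P(A ∩ B) = 2/48 = 1/24
P(B) = 4/48 = 1/12
P(A|B) = P(A ∩ B) / P(B) = (1/24) / (1/12) = 1/2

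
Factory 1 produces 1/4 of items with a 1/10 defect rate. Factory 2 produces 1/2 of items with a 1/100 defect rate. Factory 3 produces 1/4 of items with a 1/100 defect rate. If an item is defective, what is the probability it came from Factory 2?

Using Bayes' theorem:
P(F1) = 1/4, P(D|F1) = 1/10
P(F2) = 1/2, P(D|F2) = 1/100
P(F3) = 1/4, P(D|F3) = 1/100
P(D) = P(D|F1)P(F1) + P(D|F2)P(F2) + P(D|F3)P(F3)
     = \frac{13}{400}
P(F2|D) = P(D|F2)P(F2) / P(D)
= \frac{2}{13}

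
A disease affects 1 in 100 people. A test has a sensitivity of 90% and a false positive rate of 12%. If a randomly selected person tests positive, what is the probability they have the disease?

Let D = the rare event, + = positive/flagged.
P(D) = 1/100
P(+|D) = 90/100 = 9/10
P(+|D') = 12/100 = 3/25
P(+) = P(+|D)P(D) + P(+|D')P(D')
     = \frac{9}{10} × \frac{1}{100} + \frac{3}{25} × \frac{99}{100}
     = \frac{639}{5000}
P(D|+) = P(+|D)P(D)/P(+) = \frac{5}{71}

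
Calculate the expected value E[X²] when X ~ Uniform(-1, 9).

Using the identity E[X²] = Var(X) + (E[X])²:
E[X] = 4
Var(X) = \frac{25}{3}
E[X²] = \frac{25}{3} + (4)²
= \frac{73}{3}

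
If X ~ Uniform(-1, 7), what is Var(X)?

For X ~ Uniform(-1, 7):
Var(X) = \frac{16}{3}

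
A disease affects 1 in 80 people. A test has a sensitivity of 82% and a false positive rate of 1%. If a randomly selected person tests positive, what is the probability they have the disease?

Let D = the rare event, + = positive/flagged.
P(D) = 1/80
P(+|D) = 82/100 = 41/50
P(+|D') = 1/100
P(+) = P(+|D)P(D) + P(+|D')P(D')
     = \frac{41}{50} × \frac{1}{80} + \frac{1}{100} × \frac{79}{80}
     = \frac{161}{8000}
P(D|+) = P(+|D)P(D)/P(+) = \frac{82}{161}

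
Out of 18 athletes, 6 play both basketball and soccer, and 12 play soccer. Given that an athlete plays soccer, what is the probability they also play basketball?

P(A ∩ B) = 6/18 = 1/3
P(B) = 12/18 = 2/3
P(A|B) = P(A ∩ B) / P(B) = (1/3) / (2/3) = 1/2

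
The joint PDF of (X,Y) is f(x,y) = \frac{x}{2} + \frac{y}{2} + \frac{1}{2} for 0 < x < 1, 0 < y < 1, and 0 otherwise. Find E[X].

E[X] = ∫_0^1 ∫_0^1 x × f(x,y) dy dx
= ∫_0^1 ∫_0^1 x × (\frac{x}{2} + \frac{y}{2} + \frac{1}{2}) dy dx
= \frac{13}{24}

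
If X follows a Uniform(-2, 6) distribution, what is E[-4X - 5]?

For X ~ Uniform(-2, 6):
E[X] = 2
E[-4X - 5] = -4 × E[X] - 5 = -13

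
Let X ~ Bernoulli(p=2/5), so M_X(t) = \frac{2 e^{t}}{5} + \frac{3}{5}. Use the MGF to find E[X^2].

To find E[X^2], compute M^(2)(0):
M^(1)(t) = \frac{2 e^{t}}{5}
M^(2)(t) = \frac{2 e^{t}}{5}
M^(2)(0) = \frac{2}{5}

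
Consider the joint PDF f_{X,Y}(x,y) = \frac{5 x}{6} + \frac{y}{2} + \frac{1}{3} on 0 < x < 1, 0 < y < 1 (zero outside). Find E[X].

E[X] = ∫_0^1 ∫_0^1 x × f(x,y) dy dx
= ∫_0^1 ∫_0^1 x × (\frac{5 x}{6} + \frac{y}{2} + \frac{1}{3}) dy dx
= \frac{41}{72}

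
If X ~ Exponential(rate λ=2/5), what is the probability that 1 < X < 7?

P(1 < X < 7) = ∫_{1}^{7} f(x) dx
where f(x) = \frac{2 e^{- \frac{2 x}{5}}}{5}
= - \frac{1 - e^{\frac{12}{5}}}{e^{\frac{14}{5}}}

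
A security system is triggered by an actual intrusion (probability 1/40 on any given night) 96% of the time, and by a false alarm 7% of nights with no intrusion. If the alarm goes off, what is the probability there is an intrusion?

Let D = the rare event, + = positive/flagged.
P(D) = 1/40
P(+|D) = 96/100 = 24/25
P(+|D') = 7/100
P(+) = P(+|D)P(D) + P(+|D')P(D')
     = \frac{24}{25} × \frac{1}{40} + \frac{7}{100} × \frac{39}{40}
     = \frac{369}{4000}
P(D|+) = P(+|D)P(D)/P(+) = \frac{32}{123}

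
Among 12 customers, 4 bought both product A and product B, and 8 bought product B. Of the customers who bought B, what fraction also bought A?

P(A ∩ B) = 4/12 = 1/3
P(B) = 8/12 = 2/3
P(A|B) = P(A ∩ B) / P(B) = (1/3) / (2/3) = 1/2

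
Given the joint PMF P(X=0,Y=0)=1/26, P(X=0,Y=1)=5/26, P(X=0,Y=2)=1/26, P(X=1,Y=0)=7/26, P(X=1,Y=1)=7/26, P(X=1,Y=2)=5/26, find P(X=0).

P(X=0) = P(X=0,Y=0) + P(X=0,Y=1) + P(X=0,Y=2)
= 1/26 + 5/26 + 1/26
= 7/26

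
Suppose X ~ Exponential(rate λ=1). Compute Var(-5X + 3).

For X ~ Exponential(rate λ=1):
Var(X) = 1
Var(-5X + 3) = (-5)² × Var(X) = 25 × 1 = 25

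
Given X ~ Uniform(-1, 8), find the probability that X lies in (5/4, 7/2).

P(5/4 < X < 7/2) = ∫_{5/4}^{7/2} f(x) dx
where f(x) = \frac{1}{9}
= \frac{1}{4}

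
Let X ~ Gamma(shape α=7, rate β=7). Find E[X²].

Using the identity E[X²] = Var(X) + (E[X])²:
E[X] = 1
Var(X) = \frac{1}{7}
E[X²] = \frac{1}{7} + (1)²
= \frac{8}{7}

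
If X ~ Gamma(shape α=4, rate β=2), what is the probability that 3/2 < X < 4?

P(3/2 < X < 4) = ∫_{3/2}^{4} f(x) dx
where f(x) = \frac{8 x^{3} e^{- 2 x}}{3}
= \frac{-379 + 39 e^{5}}{3 e^{8}}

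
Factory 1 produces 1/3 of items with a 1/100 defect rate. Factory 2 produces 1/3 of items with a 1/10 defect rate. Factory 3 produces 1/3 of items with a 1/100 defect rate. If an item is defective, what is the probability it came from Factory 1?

Using Bayes' theorem:
P(F1) = 1/3, P(D|F1) = 1/100
P(F2) = 1/3, P(D|F2) = 1/10
P(F3) = 1/3, P(D|F3) = 1/100
P(D) = P(D|F1)P(F1) + P(D|F2)P(F2) + P(D|F3)P(F3)
     = \frac{1}{25}
P(F1|D) = P(D|F1)P(F1) / P(D)
= \frac{1}{12}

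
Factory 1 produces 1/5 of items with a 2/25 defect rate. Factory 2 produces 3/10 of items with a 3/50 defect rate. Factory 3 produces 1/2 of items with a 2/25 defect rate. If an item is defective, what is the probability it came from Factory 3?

Using Bayes' theorem:
P(F1) = 1/5, P(D|F1) = 2/25
P(F2) = 3/10, P(D|F2) = 3/50
P(F3) = 1/2, P(D|F3) = 2/25
P(D) = P(D|F1)P(F1) + P(D|F2)P(F2) + P(D|F3)P(F3)
     = \frac{37}{500}
P(F3|D) = P(D|F3)P(F3) / P(D)
= \frac{20}{37}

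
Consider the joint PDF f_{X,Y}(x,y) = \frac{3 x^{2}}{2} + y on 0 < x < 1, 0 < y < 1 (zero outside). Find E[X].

E[X] = ∫_0^1 ∫_0^1 x × f(x,y) dy dx
= ∫_0^1 ∫_0^1 x × (\frac{3 x^{2}}{2} + y) dy dx
= \frac{5}{8}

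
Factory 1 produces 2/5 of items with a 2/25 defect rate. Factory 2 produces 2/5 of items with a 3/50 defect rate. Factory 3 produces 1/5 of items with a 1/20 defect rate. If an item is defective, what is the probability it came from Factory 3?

Using Bayes' theorem:
P(F1) = 2/5, P(D|F1) = 2/25
P(F2) = 2/5, P(D|F2) = 3/50
P(F3) = 1/5, P(D|F3) = 1/20
P(D) = P(D|F1)P(F1) + P(D|F2)P(F2) + P(D|F3)P(F3)
     = \frac{33}{500}
P(F3|D) = P(D|F3)P(F3) / P(D)
= \frac{5}{33}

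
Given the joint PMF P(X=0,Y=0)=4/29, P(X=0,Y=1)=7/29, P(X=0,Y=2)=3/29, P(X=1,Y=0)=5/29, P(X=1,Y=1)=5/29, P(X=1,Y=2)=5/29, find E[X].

First find marginal of X:
P(X=0) = 14/29
P(X=1) = 15/29
E[X] = 0 × 14/29 + 1 × 15/29 = 15/29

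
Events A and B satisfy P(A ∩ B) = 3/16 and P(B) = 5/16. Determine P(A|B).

P(A|B) = P(A ∩ B) / P(B)
= (3/16) / (5/16)
= 3/5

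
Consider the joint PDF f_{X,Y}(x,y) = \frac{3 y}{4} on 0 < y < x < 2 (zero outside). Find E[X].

f_X(x) = ∫_0^x \frac{3 y}{4} dy = \frac{3 x^{2}}{8}
E[X] = ∫_0^2 x × (\frac{3 x^{2}}{8}) dx = \frac{3}{2}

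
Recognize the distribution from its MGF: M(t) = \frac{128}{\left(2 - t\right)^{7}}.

The MGF M(t) = \frac{128}{\left(2 - t\right)^{7}} is the standard form for the Gamma distribution.
Comparing with the known MGF formula identifies: Gamma(shape α=7, rate β=2)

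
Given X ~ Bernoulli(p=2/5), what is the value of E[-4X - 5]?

For X ~ Bernoulli(p=2/5):
E[X] = \frac{2}{5}
E[-4X - 5] = -4 × E[X] - 5 = - \frac{33}{5}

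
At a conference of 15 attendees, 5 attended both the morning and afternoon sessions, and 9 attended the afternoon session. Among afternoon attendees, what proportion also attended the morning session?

P(A ∩ B) = 5/15 = 1/3
P(B) = 9/15 = 3/5
P(A|B) = P(A ∩ B) / P(B) = (1/3) / (3/5) = 5/9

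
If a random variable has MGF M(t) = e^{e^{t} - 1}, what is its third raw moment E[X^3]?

To find E[X^3], compute M^(3)(0):
M^(1)(t) = e^{t} e^{e^{t} - 1}
M^(2)(t) = e^{2 t} e^{e^{t} - 1} + e^{t} e^{e^{t} - 1}
M^(3)(t) = e^{3 t} e^{e^{t} - 1} + 3 e^{2 t} e^{e^{t} - 1} + e^{t} e^{e^{t} - 1}
M^(3)(0) = 5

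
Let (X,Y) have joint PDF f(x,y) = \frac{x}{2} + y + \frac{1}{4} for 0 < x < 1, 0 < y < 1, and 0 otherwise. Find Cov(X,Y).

E[XY] = ∫∫ xy × f(x,y) dx dy = \frac{5}{16}
E[X] = \frac{13}{24}
E[Y] = \frac{7}{12}
Cov(X,Y) = E[XY] - E[X]E[Y] = - \frac{1}{288}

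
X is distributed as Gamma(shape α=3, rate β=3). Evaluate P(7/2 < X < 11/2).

P(7/2 < X < 11/2) = ∫_{7/2}^{11/2} f(x) dx
where f(x) = \frac{27 x^{2} e^{- 3 x}}{2}
= \frac{-1229 + 533 e^{6}}{8 e^{\frac{33}{2}}}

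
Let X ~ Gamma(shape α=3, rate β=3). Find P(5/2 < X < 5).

P(5/2 < X < 5) = ∫_{5/2}^{5} f(x) dx
where f(x) = \frac{27 x^{2} e^{- 3 x}}{2}
= - \frac{257}{2 e^{15}} + \frac{293}{8 e^{\frac{15}{2}}}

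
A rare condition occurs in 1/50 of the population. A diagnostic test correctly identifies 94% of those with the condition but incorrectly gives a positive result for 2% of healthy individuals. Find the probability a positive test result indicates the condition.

Let D = the rare event, + = positive/flagged.
P(D) = 1/50
P(+|D) = 94/100 = 47/50
P(+|D') = 2/100 = 1/50
P(+) = P(+|D)P(D) + P(+|D')P(D')
     = \frac{47}{50} × \frac{1}{50} + \frac{1}{50} × \frac{49}{50}
     = \frac{24}{625}
P(D|+) = P(+|D)P(D)/P(+) = \frac{47}{96}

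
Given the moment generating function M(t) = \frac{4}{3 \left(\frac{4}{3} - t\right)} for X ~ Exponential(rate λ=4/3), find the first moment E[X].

To find E[X], compute M^(1)(0):
M^(1)(t) = \frac{4}{3 \left(\frac{4}{3} - t\right)^{2}}
M^(1)(0) = \frac{3}{4}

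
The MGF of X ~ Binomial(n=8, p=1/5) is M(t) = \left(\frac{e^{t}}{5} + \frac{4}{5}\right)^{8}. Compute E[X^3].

To find E[X^3], compute M^(3)(0):
M^(1)(t) = \frac{8 \left(\frac{e^{t}}{5} + \frac{4}{5}\right)^{7} e^{t}}{5}
M^(2)(t) = \frac{8 \left(\frac{e^{t}}{5} + \frac{4}{5}\right)^{7} e^{t}}{5} + \frac{56 \left(\frac{e^{t}}{5} + \frac{4}{5}\right)^{6} e^{2 t}}{25}
M^(3)(t) = \frac{8 \left(\frac{e^{t}}{5} + \frac{4}{5}\right)^{7} e^{t}}{5} + \frac{168 \left(\frac{e^{t}}{5} + \frac{4}{5}\right)^{6} e^{2 t}}{25} + \frac{336 \left(\frac{e^{t}}{5} + \frac{4}{5}\right)^{5} e^{3 t}}{125}
M^(3)(0) = \frac{1376}{125}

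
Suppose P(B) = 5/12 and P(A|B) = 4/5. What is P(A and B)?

By definition, P(A|B) = P(A ∩ B) / P(B)
So P(A ∩ B) = P(A|B) × P(B)
= 4/5 × 5/12
= 1/3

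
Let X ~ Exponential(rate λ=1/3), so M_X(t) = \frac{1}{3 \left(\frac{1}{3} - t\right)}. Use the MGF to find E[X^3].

To find E[X^3], compute M^(3)(0):
M^(1)(t) = \frac{1}{3 \left(\frac{1}{3} - t\right)^{2}}
M^(2)(t) = \frac{2}{3 \left(\frac{1}{3} - t\right)^{3}}
M^(3)(t) = \frac{2}{\left(\frac{1}{3} - t\right)^{4}}
M^(3)(0) = 162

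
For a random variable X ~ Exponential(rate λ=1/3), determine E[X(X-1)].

E[X(X-1)] = E[X² - X] = E[X²] - E[X]
E[X] = 3
E[X²] = Var(X) + (E[X])² = 9 + (3)² = 18
E[X(X-1)] = 18 - 3 = 15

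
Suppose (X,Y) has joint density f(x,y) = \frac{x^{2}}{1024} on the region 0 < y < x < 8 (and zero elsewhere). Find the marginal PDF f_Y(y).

f_Y(y) = ∫_y^8 \frac{x^{2}}{1024} dx = \frac{1}{6} - \frac{y^{3}}{3072}
for 0 < y < 8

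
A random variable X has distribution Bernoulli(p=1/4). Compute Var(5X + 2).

For X ~ Bernoulli(p=1/4):
Var(X) = \frac{3}{16}
Var(5X + 2) = (5)² × Var(X) = 25 × \frac{3}{16} = \frac{75}{16}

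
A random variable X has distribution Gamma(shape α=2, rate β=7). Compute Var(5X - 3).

For X ~ Gamma(shape α=2, rate β=7):
Var(X) = \frac{2}{49}
Var(5X - 3) = (5)² × Var(X) = 25 × \frac{2}{49} = \frac{50}{49}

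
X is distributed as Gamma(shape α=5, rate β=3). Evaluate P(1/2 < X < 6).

P(1/2 < X < 6) = ∫_{1/2}^{6} f(x) dx
where f(x) = \frac{81 x^{4} e^{- 3 x}}{8}
= - \frac{5527}{e^{18}} + \frac{563}{128 e^{\frac{3}{2}}}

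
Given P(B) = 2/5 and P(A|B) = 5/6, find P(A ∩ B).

By definition, P(A|B) = P(A ∩ B) / P(B)
So P(A ∩ B) = P(A|B) × P(B)
= 5/6 × 2/5
= 1/3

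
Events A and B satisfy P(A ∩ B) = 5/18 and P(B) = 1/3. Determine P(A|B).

P(A|B) = P(A ∩ B) / P(B)
= (5/18) / (1/3)
= 5/6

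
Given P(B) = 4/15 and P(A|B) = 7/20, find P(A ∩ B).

By definition, P(A|B) = P(A ∩ B) / P(B)
So P(A ∩ B) = P(A|B) × P(B)
= 7/20 × 4/15
= 7/75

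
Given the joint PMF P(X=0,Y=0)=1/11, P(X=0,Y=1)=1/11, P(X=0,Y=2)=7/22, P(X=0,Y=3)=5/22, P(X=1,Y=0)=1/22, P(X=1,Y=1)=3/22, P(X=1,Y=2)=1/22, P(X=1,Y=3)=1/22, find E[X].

First find marginal of X:
P(X=0) = 8/11
P(X=1) = 3/11
E[X] = 0 × 8/11 + 1 × 3/11 = 3/11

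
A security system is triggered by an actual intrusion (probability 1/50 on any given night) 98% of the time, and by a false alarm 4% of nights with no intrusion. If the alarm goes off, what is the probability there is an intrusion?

Let D = the rare event, + = positive/flagged.
P(D) = 1/50
P(+|D) = 98/100 = 49/50
P(+|D') = 4/100 = 1/25
P(+) = P(+|D)P(D) + P(+|D')P(D')
     = \frac{49}{50} × \frac{1}{50} + \frac{1}{25} × \frac{49}{50}
     = \frac{147}{2500}
P(D|+) = P(+|D)P(D)/P(+) = \frac{1}{3}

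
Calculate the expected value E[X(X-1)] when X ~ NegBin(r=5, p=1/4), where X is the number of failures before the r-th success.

E[X(X-1)] = E[X² - X] = E[X²] - E[X]
E[X] = 15
E[X²] = Var(X) + (E[X])² = 60 + (15)² = 285
E[X(X-1)] = 285 - 15 = 270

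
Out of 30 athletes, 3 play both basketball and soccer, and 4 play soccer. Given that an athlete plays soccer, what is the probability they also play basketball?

P(A ∩ B) = 3/30 = 1/10
P(B) = 4/30 = 2/15
P(A|B) = P(A ∩ B) / P(B) = (1/10) / (2/15) = 3/4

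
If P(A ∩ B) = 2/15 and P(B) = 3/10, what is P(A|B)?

P(A|B) = P(A ∩ B) / P(B)
= (2/15) / (3/10)
= 4/9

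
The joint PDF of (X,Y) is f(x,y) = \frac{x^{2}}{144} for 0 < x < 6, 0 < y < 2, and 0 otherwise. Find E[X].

f_X(x) = ∫_0^2 \frac{x^{2}}{144} dy = \frac{x^{2}}{72}
E[X] = ∫_0^6 x × (\frac{x^{2}}{72}) dx = \frac{9}{2}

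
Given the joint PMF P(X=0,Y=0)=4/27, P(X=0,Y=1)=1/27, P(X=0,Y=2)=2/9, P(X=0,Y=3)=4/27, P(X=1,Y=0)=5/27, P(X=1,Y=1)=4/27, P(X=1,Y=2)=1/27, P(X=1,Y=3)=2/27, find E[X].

First find marginal of X:
P(X=0) = 5/9
P(X=1) = 4/9
E[X] = 0 × 5/9 + 1 × 4/9 = 4/9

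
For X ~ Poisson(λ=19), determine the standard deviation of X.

For X ~ Poisson(λ=19):
Var(X) = 19
SD(X) = √(Var(X)) = √(19) = \sqrt{19}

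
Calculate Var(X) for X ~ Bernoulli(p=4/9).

For X ~ Bernoulli(p=4/9):
Var(X) = \frac{20}{81}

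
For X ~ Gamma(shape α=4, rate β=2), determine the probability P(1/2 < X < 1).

P(1/2 < X < 1) = ∫_{1/2}^{1} f(x) dx
where f(x) = \frac{8 x^{3} e^{- 2 x}}{3}
= \frac{-19 + 8 e}{3 e^{2}}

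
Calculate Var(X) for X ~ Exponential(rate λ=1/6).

For X ~ Exponential(rate λ=1/6):
Var(X) = 36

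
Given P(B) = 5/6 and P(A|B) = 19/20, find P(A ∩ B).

By definition, P(A|B) = P(A ∩ B) / P(B)
So P(A ∩ B) = P(A|B) × P(B)
= 19/20 × 5/6
= 19/24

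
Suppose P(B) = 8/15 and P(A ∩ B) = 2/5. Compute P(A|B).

P(A|B) = P(A ∩ B) / P(B)
= (2/5) / (8/15)
= 3/4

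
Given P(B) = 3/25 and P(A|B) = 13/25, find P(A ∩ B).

By definition, P(A|B) = P(A ∩ B) / P(B)
So P(A ∩ B) = P(A|B) × P(B)
= 13/25 × 3/25
= 39/625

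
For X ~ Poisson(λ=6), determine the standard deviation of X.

For X ~ Poisson(λ=6):
Var(X) = 6
SD(X) = √(Var(X)) = √(6) = \sqrt{6}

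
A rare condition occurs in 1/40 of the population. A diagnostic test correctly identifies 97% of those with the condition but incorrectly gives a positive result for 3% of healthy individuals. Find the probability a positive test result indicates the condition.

Let D = the rare event, + = positive/flagged.
P(D) = 1/40
P(+|D) = 97/100
P(+|D') = 3/100
P(+) = P(+|D)P(D) + P(+|D')P(D')
     = \frac{97}{100} × \frac{1}{40} + \frac{3}{100} × \frac{39}{40}
     = \frac{107}{2000}
P(D|+) = P(+|D)P(D)/P(+) = \frac{97}{214}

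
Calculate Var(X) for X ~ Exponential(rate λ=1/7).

For X ~ Exponential(rate λ=1/7):
Var(X) = 49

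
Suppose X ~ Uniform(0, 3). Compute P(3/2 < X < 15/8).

P(3/2 < X < 15/8) = ∫_{3/2}^{15/8} f(x) dx
where f(x) = \frac{1}{3}
= \frac{1}{8}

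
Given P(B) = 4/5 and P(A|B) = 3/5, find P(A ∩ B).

By definition, P(A|B) = P(A ∩ B) / P(B)
So P(A ∩ B) = P(A|B) × P(B)
= 3/5 × 4/5
= 12/25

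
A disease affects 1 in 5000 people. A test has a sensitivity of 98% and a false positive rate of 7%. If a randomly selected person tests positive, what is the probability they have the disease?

Let D = the rare event, + = positive/flagged.
P(D) = 1/5000
P(+|D) = 98/100 = 49/50
P(+|D') = 7/100
P(+) = P(+|D)P(D) + P(+|D')P(D')
     = \frac{49}{50} × \frac{1}{5000} + \frac{7}{100} × \frac{4999}{5000}
     = \frac{35091}{500000}
P(D|+) = P(+|D)P(D)/P(+) = \frac{14}{5013}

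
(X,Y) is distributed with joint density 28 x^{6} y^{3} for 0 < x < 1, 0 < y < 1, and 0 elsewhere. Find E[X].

E[X] = ∫_0^1 ∫_0^1 x × f(x,y) dy dx
= ∫_0^1 ∫_0^1 x × (28 x^{6} y^{3}) dy dx
= \frac{7}{8}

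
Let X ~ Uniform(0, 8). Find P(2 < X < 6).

P(2 < X < 6) = ∫_{2}^{6} f(x) dx
where f(x) = \frac{1}{8}
= \frac{1}{2}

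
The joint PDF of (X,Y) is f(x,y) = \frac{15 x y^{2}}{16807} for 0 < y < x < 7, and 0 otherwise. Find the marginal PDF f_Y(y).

f_Y(y) = ∫_y^7 \frac{15 x y^{2}}{16807} dx = \frac{15 y^{2} \left(49 - y^{2}\right)}{33614}
for 0 < y < 7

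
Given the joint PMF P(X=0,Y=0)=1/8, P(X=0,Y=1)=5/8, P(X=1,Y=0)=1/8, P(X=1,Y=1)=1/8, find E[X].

First find marginal of X:
P(X=0) = 3/4
P(X=1) = 1/4
E[X] = 0 × 3/4 + 1 × 1/4 = 1/4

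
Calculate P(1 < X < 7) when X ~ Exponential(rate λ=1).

P(1 < X < 7) = ∫_{1}^{7} f(x) dx
where f(x) = e^{- x}
= - \frac{1 - e^{6}}{e^{7}}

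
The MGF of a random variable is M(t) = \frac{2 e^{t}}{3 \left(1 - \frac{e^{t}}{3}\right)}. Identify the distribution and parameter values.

The MGF M(t) = \frac{2 e^{t}}{3 \left(1 - \frac{e^{t}}{3}\right)} is the standard form for the Geometric distribution.
Comparing with the known MGF formula identifies: Geometric(p=2/3), X = trial number of first success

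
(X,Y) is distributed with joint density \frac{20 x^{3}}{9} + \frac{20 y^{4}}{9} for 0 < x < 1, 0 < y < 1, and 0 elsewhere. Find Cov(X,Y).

E[XY] = ∫∫ xy × f(x,y) dx dy = \frac{11}{27}
E[X] = \frac{2}{3}
E[Y] = \frac{35}{54}
Cov(X,Y) = E[XY] - E[X]E[Y] = - \frac{2}{81}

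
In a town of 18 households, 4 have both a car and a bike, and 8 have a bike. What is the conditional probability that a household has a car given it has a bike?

P(A ∩ B) = 4/18 = 2/9
P(B) = 8/18 = 4/9
P(A|B) = P(A ∩ B) / P(B) = (2/9) / (4/9) = 1/2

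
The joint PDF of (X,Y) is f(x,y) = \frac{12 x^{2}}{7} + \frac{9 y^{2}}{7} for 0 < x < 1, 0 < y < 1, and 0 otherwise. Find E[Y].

E[Y] = ∫_0^1 ∫_0^1 y × f(x,y) dx dy
= \frac{17}{28}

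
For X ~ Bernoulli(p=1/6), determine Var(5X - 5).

For X ~ Bernoulli(p=1/6):
Var(X) = \frac{5}{36}
Var(5X - 5) = (5)² × Var(X) = 25 × \frac{5}{36} = \frac{125}{36}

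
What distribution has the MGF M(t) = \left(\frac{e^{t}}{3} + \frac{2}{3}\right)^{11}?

The MGF M(t) = \left(\frac{e^{t}}{3} + \frac{2}{3}\right)^{11} is the standard form for the Binomial distribution.
Comparing with the known MGF formula identifies: Binomial(n=11, p=1/3)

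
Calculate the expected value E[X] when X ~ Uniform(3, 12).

For X ~ Uniform(3, 12), the expected value is:
E[X] = \frac{15}{2}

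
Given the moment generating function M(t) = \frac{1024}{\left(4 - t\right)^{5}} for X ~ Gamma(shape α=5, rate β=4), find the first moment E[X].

To find E[X], compute M^(1)(0):
M^(1)(t) = \frac{5120}{\left(4 - t\right)^{6}}
M^(1)(0) = \frac{5}{4}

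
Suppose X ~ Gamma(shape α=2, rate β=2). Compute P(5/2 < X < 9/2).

P(5/2 < X < 9/2) = ∫_{5/2}^{9/2} f(x) dx
where f(x) = 4 x e^{- 2 x}
= \frac{2 \left(-5 + 3 e^{4}\right)}{e^{9}}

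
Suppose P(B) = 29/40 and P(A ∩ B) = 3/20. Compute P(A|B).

P(A|B) = P(A ∩ B) / P(B)
= (3/20) / (29/40)
= 6/29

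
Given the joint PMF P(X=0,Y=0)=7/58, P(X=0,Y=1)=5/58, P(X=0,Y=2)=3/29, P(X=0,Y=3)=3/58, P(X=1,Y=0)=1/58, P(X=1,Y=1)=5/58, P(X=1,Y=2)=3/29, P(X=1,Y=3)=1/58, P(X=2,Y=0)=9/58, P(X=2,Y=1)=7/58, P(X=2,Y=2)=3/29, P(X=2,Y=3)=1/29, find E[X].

First find marginal of X:
P(X=0) = 21/58
P(X=1) = 13/58
P(X=2) = 12/29
E[X] = 0 × 21/58 + 1 × 13/58 + 2 × 12/29 = 61/58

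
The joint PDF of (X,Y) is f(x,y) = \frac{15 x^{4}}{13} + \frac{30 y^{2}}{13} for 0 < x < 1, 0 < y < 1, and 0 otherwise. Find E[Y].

E[Y] = ∫_0^1 ∫_0^1 y × f(x,y) dx dy
= \frac{9}{13}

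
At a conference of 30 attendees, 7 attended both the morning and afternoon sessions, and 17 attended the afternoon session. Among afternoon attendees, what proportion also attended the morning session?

P(A ∩ B) = 7/30
P(B) = 17/30
P(A|B) = P(A ∩ B) / P(B) = (7/30) / (17/30) = 7/17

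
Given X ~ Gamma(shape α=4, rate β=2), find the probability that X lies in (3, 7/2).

P(3 < X < 7/2) = ∫_{3}^{7/2} f(x) dx
where f(x) = \frac{8 x^{3} e^{- 2 x}}{3}
= \frac{-269 + 183 e}{3 e^{7}}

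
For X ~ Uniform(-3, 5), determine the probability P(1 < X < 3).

P(1 < X < 3) = ∫_{1}^{3} f(x) dx
where f(x) = \frac{1}{8}
= \frac{1}{4}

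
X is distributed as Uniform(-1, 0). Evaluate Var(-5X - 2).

For X ~ Uniform(-1, 0):
Var(X) = \frac{1}{12}
Var(-5X - 2) = (-5)² × Var(X) = 25 × \frac{1}{12} = \frac{25}{12}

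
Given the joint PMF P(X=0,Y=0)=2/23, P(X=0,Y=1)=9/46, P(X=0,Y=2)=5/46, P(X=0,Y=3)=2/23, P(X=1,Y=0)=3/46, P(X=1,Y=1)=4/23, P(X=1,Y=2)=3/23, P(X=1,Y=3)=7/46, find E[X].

First find marginal of X:
P(X=0) = 11/23
P(X=1) = 12/23
E[X] = 0 × 11/23 + 1 × 12/23 = 12/23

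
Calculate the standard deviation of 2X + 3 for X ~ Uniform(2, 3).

For X ~ Uniform(2, 3):
Var(X) = \frac{1}{12}
SD(X) = √(Var(X)) = √(\frac{1}{12}) = \frac{\sqrt{3}}{6}
SD(2X + 3) = |2| × SD(X) = 2 × \frac{\sqrt{3}}{6} = \frac{\sqrt{3}}{3}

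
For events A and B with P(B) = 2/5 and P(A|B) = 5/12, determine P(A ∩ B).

By definition, P(A|B) = P(A ∩ B) / P(B)
So P(A ∩ B) = P(A|B) × P(B)
= 5/12 × 2/5
= 1/6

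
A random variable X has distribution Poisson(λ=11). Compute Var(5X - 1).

For X ~ Poisson(λ=11):
Var(X) = 11
Var(5X - 1) = (5)² × Var(X) = 25 × 11 = 275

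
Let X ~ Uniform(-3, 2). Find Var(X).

For X ~ Uniform(-3, 2):
Var(X) = \frac{25}{12}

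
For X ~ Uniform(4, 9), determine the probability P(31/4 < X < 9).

P(31/4 < X < 9) = ∫_{31/4}^{9} f(x) dx
where f(x) = \frac{1}{5}
= \frac{1}{4}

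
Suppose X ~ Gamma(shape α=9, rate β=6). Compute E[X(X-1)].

E[X(X-1)] = E[X² - X] = E[X²] - E[X]
E[X] = \frac{3}{2}
E[X²] = Var(X) + (E[X])² = \frac{1}{4} + (\frac{3}{2})² = \frac{5}{2}
E[X(X-1)] = \frac{5}{2} - \frac{3}{2} = 1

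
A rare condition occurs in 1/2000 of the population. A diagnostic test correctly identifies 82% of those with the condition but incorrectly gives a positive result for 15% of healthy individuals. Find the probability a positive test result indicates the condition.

Let D = the rare event, + = positive/flagged.
P(D) = 1/2000
P(+|D) = 82/100 = 41/50
P(+|D') = 15/100 = 3/20
P(+) = P(+|D)P(D) + P(+|D')P(D')
     = \frac{41}{50} × \frac{1}{2000} + \frac{3}{20} × \frac{1999}{2000}
     = \frac{30067}{200000}
P(D|+) = P(+|D)P(D)/P(+) = \frac{82}{30067}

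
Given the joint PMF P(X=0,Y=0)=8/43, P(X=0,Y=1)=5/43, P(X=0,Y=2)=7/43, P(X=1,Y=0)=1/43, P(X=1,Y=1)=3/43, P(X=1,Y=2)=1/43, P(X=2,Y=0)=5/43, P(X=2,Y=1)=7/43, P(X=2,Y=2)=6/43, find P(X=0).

P(X=0) = P(X=0,Y=0) + P(X=0,Y=1) + P(X=0,Y=2)
= 8/43 + 5/43 + 7/43
= 20/43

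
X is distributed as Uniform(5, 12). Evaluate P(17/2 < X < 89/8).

P(17/2 < X < 89/8) = ∫_{17/2}^{89/8} f(x) dx
where f(x) = \frac{1}{7}
= \frac{3}{8}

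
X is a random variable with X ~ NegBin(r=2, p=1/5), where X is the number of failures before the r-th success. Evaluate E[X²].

Using the identity E[X²] = Var(X) + (E[X])²:
E[X] = 8
Var(X) = 40
E[X²] = 40 + (8)²
= 104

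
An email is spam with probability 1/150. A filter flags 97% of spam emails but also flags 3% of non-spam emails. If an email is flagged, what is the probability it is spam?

Let D = the rare event, + = positive/flagged.
P(D) = 1/150
P(+|D) = 97/100
P(+|D') = 3/100
P(+) = P(+|D)P(D) + P(+|D')P(D')
     = \frac{97}{100} × \frac{1}{150} + \frac{3}{100} × \frac{149}{150}
     = \frac{68}{1875}
P(D|+) = P(+|D)P(D)/P(+) = \frac{97}{544}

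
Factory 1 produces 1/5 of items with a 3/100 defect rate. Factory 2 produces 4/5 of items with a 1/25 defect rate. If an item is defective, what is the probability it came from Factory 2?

Using Bayes' theorem:
P(F1) = 1/5, P(D|F1) = 3/100
P(F2) = 4/5, P(D|F2) = 1/25
P(D) = P(D|F1)P(F1) + P(D|F2)P(F2)
     = \frac{19}{500}
P(F2|D) = P(D|F2)P(F2) / P(D)
= \frac{16}{19}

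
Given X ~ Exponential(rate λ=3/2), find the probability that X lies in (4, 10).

P(4 < X < 10) = ∫_{4}^{10} f(x) dx
where f(x) = \frac{3 e^{- \frac{3 x}{2}}}{2}
= - \frac{1 - e^{9}}{e^{15}}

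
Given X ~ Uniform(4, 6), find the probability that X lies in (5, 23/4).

P(5 < X < 23/4) = ∫_{5}^{23/4} f(x) dx
where f(x) = \frac{1}{2}
= \frac{3}{8}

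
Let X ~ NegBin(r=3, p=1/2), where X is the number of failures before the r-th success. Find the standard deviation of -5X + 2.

For X ~ NegBin(r=3, p=1/2), where X is the number of failures before the r-th success:
Var(X) = 6
SD(X) = √(Var(X)) = √(6) = \sqrt{6}
SD(-5X + 2) = |-5| × SD(X) = 5 × \sqrt{6} = 5 \sqrt{6}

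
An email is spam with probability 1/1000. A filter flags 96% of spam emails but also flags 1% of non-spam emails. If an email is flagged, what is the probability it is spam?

Let D = the rare event, + = positive/flagged.
P(D) = 1/1000
P(+|D) = 96/100 = 24/25
P(+|D') = 1/100
P(+) = P(+|D)P(D) + P(+|D')P(D')
     = \frac{24}{25} × \frac{1}{1000} + \frac{1}{100} × \frac{999}{1000}
     = \frac{219}{20000}
P(D|+) = P(+|D)P(D)/P(+) = \frac{32}{365}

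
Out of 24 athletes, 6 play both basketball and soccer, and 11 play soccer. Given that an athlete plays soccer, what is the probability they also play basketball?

P(A ∩ B) = 6/24 = 1/4
P(B) = 11/24
P(A|B) = P(A ∩ B) / P(B) = (1/4) / (11/24) = 6/11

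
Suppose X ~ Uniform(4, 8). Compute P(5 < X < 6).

P(5 < X < 6) = ∫_{5}^{6} f(x) dx
where f(x) = \frac{1}{4}
= \frac{1}{4}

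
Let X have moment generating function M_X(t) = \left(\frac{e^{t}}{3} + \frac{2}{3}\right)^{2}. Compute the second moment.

To find E[X^2], compute M^(2)(0):
M^(1)(t) = \frac{2 \left(\frac{e^{t}}{3} + \frac{2}{3}\right) e^{t}}{3}
M^(2)(t) = \frac{2 \left(\frac{e^{t}}{3} + \frac{2}{3}\right) e^{t}}{3} + \frac{2 e^{2 t}}{9}
M^(2)(0) = \frac{8}{9}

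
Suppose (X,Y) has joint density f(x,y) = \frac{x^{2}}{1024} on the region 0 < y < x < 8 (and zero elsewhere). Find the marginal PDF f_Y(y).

f_Y(y) = ∫_y^8 \frac{x^{2}}{1024} dx = \frac{1}{6} - \frac{y^{3}}{3072}
for 0 < y < 8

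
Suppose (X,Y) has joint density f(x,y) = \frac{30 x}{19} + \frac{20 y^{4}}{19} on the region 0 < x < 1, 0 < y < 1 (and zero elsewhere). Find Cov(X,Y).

E[XY] = ∫∫ xy × f(x,y) dx dy = \frac{20}{57}
E[X] = \frac{12}{19}
E[Y] = \frac{65}{114}
Cov(X,Y) = E[XY] - E[X]E[Y] = - \frac{10}{1083}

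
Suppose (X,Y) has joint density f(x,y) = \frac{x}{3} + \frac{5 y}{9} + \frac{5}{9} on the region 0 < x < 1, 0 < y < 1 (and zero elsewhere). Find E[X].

E[X] = ∫_0^1 ∫_0^1 x × f(x,y) dy dx
= ∫_0^1 ∫_0^1 x × (\frac{x}{3} + \frac{5 y}{9} + \frac{5}{9}) dy dx
= \frac{19}{36}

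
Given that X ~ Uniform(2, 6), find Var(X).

For X ~ Uniform(2, 6):
Var(X) = \frac{4}{3}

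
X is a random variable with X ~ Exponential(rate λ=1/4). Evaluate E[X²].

Using the identity E[X²] = Var(X) + (E[X])²:
E[X] = 4
Var(X) = 16
E[X²] = 16 + (4)²
= 32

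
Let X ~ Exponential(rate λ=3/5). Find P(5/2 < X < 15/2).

P(5/2 < X < 15/2) = ∫_{5/2}^{15/2} f(x) dx
where f(x) = \frac{3 e^{- \frac{3 x}{5}}}{5}
= - \frac{1 - e^{3}}{e^{\frac{9}{2}}}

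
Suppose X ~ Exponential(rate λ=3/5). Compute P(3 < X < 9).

P(3 < X < 9) = ∫_{3}^{9} f(x) dx
where f(x) = \frac{3 e^{- \frac{3 x}{5}}}{5}
= - \frac{1 - e^{\frac{18}{5}}}{e^{\frac{27}{5}}}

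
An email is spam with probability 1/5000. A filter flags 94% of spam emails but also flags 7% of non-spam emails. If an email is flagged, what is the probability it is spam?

Let D = the rare event, + = positive/flagged.
P(D) = 1/5000
P(+|D) = 94/100 = 47/50
P(+|D') = 7/100
P(+) = P(+|D)P(D) + P(+|D')P(D')
     = \frac{47}{50} × \frac{1}{5000} + \frac{7}{100} × \frac{4999}{5000}
     = \frac{35087}{500000}
P(D|+) = P(+|D)P(D)/P(+) = \frac{94}{35087}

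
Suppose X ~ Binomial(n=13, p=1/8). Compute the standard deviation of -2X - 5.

For X ~ Binomial(n=13, p=1/8):
Var(X) = \frac{91}{64}
SD(X) = √(Var(X)) = √(\frac{91}{64}) = \frac{\sqrt{91}}{8}
SD(-2X - 5) = |-2| × SD(X) = 2 × \frac{\sqrt{91}}{8} = \frac{\sqrt{91}}{4}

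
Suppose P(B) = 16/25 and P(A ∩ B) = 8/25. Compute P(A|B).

P(A|B) = P(A ∩ B) / P(B)
= (8/25) / (16/25)
= 1/2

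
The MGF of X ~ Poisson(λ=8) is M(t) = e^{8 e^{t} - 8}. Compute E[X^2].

To find E[X^2], compute M^(2)(0):
M^(1)(t) = 8 e^{t} e^{8 e^{t} - 8}
M^(2)(t) = 64 e^{2 t} e^{8 e^{t} - 8} + 8 e^{t} e^{8 e^{t} - 8}
M^(2)(0) = 72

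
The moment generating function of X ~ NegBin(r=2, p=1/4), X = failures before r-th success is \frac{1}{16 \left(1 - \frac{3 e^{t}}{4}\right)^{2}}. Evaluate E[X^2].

To find E[X^2], compute M^(2)(0):
M^(1)(t) = \frac{3 e^{t}}{32 \left(1 - \frac{3 e^{t}}{4}\right)^{3}}
M^(2)(t) = \frac{3 e^{t}}{32 \left(1 - \frac{3 e^{t}}{4}\right)^{3}} + \frac{27 e^{2 t}}{128 \left(1 - \frac{3 e^{t}}{4}\right)^{4}}
M^(2)(0) = 60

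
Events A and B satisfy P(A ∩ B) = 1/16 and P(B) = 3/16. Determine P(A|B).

P(A|B) = P(A ∩ B) / P(B)
= (1/16) / (3/16)
= 1/3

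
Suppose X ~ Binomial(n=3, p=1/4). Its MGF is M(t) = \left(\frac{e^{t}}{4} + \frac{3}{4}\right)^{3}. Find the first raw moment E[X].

To find E[X], compute M^(1)(0):
M^(1)(t) = \frac{3 \left(\frac{e^{t}}{4} + \frac{3}{4}\right)^{2} e^{t}}{4}
M^(1)(0) = \frac{3}{4}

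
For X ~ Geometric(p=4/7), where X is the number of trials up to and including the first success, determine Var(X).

For X ~ Geometric(p=4/7), where X is the number of trials up to and including the first success:
Var(X) = \frac{21}{16}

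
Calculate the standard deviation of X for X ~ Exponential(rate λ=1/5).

For X ~ Exponential(rate λ=1/5):
Var(X) = 25
SD(X) = √(Var(X)) = √(25) = 5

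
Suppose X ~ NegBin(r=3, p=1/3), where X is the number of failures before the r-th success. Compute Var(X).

For X ~ NegBin(r=3, p=1/3), where X is the number of failures before the r-th success:
Var(X) = 18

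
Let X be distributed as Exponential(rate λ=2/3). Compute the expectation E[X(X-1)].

E[X(X-1)] = E[X² - X] = E[X²] - E[X]
E[X] = \frac{3}{2}
E[X²] = Var(X) + (E[X])² = \frac{9}{4} + (\frac{3}{2})² = \frac{9}{2}
E[X(X-1)] = \frac{9}{2} - \frac{3}{2} = 3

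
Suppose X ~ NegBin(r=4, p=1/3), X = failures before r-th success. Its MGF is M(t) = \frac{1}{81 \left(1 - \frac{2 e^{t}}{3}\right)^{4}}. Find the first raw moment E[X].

To find E[X], compute M^(1)(0):
M^(1)(t) = \frac{8 e^{t}}{243 \left(1 - \frac{2 e^{t}}{3}\right)^{5}}
M^(1)(0) = 8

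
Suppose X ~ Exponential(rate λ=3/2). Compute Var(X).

For X ~ Exponential(rate λ=3/2):
Var(X) = \frac{4}{9}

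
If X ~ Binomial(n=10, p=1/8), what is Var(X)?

For X ~ Binomial(n=10, p=1/8):
Var(X) = \frac{35}{32}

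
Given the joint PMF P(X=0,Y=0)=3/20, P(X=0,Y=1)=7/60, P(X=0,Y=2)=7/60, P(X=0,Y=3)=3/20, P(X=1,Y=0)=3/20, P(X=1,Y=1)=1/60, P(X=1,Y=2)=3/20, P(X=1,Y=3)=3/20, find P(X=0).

P(X=0) = P(X=0,Y=0) + P(X=0,Y=1) + P(X=0,Y=2) + P(X=0,Y=3)
= 3/20 + 7/60 + 7/60 + 3/20
= 8/15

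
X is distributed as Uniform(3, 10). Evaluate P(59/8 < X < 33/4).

P(59/8 < X < 33/4) = ∫_{59/8}^{33/4} f(x) dx
where f(x) = \frac{1}{7}
= \frac{1}{8}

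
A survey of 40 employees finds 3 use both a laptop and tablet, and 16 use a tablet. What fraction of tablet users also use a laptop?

P(A ∩ B) = 3/40
P(B) = 16/40 = 2/5
P(A|B) = P(A ∩ B) / P(B) = (3/40) / (2/5) = 3/16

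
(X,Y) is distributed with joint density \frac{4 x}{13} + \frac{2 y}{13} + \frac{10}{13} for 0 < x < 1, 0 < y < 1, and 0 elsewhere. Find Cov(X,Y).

E[XY] = ∫∫ xy × f(x,y) dx dy = \frac{7}{26}
E[X] = \frac{41}{78}
E[Y] = \frac{20}{39}
Cov(X,Y) = E[XY] - E[X]E[Y] = - \frac{1}{3042}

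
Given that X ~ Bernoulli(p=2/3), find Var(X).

For X ~ Bernoulli(p=2/3):
Var(X) = \frac{2}{9}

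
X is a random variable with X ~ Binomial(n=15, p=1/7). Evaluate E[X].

For X ~ Binomial(n=15, p=1/7), the expected value is:
E[X] = \frac{15}{7}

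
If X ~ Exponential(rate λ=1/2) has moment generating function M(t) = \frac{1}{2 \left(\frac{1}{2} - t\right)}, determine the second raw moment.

To find E[X^2], compute M^(2)(0):
M^(1)(t) = \frac{1}{2 \left(\frac{1}{2} - t\right)^{2}}
M^(2)(t) = \frac{1}{\left(\frac{1}{2} - t\right)^{3}}
M^(2)(0) = 8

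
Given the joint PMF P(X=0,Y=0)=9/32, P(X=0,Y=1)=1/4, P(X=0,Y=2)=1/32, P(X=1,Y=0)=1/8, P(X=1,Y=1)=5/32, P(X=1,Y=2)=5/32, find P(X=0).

P(X=0) = P(X=0,Y=0) + P(X=0,Y=1) + P(X=0,Y=2)
= 9/32 + 1/4 + 1/32
= 9/16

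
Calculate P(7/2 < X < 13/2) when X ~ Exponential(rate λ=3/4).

P(7/2 < X < 13/2) = ∫_{7/2}^{13/2} f(x) dx
where f(x) = \frac{3 e^{- \frac{3 x}{4}}}{4}
= - \frac{1 - e^{\frac{9}{4}}}{e^{\frac{39}{8}}}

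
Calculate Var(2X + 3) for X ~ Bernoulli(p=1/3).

For X ~ Bernoulli(p=1/3):
Var(X) = \frac{2}{9}
Var(2X + 3) = (2)² × Var(X) = 4 × \frac{2}{9} = \frac{8}{9}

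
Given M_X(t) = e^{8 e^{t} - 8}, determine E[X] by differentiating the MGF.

To find E[X], compute M^(1)(0):
M^(1)(t) = 8 e^{t} e^{8 e^{t} - 8}
M^(1)(0) = 8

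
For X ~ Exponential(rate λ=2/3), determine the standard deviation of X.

For X ~ Exponential(rate λ=2/3):
Var(X) = \frac{9}{4}
SD(X) = √(Var(X)) = √(\frac{9}{4}) = \frac{3}{2}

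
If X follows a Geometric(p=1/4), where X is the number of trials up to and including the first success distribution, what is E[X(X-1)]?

E[X(X-1)] = E[X² - X] = E[X²] - E[X]
E[X] = 4
E[X²] = Var(X) + (E[X])² = 12 + (4)² = 28
E[X(X-1)] = 28 - 4 = 24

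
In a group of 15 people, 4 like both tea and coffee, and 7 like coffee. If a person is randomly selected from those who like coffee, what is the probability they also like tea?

P(A ∩ B) = 4/15
P(B) = 7/15
P(A|B) = P(A ∩ B) / P(B) = (4/15) / (7/15) = 4/7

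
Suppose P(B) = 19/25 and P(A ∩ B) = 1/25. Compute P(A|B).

P(A|B) = P(A ∩ B) / P(B)
= (1/25) / (19/25)
= 1/19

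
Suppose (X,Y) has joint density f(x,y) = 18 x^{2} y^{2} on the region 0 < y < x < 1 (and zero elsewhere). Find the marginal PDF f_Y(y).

f_Y(y) = ∫_y^1 18 x^{2} y^{2} dx = 6 y^{2} \left(1 - y^{3}\right)
for 0 < y < 1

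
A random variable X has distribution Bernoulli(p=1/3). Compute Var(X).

For X ~ Bernoulli(p=1/3):
Var(X) = \frac{2}{9}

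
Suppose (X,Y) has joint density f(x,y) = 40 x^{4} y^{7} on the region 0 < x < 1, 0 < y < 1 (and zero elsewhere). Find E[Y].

E[Y] = ∫_0^1 ∫_0^1 y × f(x,y) dx dy
= \frac{8}{9}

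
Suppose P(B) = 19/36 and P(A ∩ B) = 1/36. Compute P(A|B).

P(A|B) = P(A ∩ B) / P(B)
= (1/36) / (19/36)
= 1/19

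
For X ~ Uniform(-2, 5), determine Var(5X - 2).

For X ~ Uniform(-2, 5):
Var(X) = \frac{49}{12}
Var(5X - 2) = (5)² × Var(X) = 25 × \frac{49}{12} = \frac{1225}{12}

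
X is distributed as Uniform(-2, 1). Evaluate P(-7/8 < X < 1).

P(-7/8 < X < 1) = ∫_{-7/8}^{1} f(x) dx
where f(x) = \frac{1}{3}
= \frac{5}{8}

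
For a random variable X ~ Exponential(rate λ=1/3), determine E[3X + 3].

For X ~ Exponential(rate λ=1/3):
E[X] = 3
E[3X + 3] = 3 × E[X] + 3 = 12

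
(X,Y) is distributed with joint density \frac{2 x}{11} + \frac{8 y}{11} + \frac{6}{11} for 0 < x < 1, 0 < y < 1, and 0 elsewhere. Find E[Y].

E[Y] = ∫_0^1 ∫_0^1 y × f(x,y) dx dy
= \frac{37}{66}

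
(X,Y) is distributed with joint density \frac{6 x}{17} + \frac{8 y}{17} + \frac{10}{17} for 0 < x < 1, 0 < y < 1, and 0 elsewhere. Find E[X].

E[X] = ∫_0^1 ∫_0^1 x × f(x,y) dy dx
= ∫_0^1 ∫_0^1 x × (\frac{6 x}{17} + \frac{8 y}{17} + \frac{10}{17}) dy dx
= \frac{9}{17}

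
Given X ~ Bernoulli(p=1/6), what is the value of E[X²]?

Using the identity E[X²] = Var(X) + (E[X])²:
E[X] = \frac{1}{6}
Var(X) = \frac{5}{36}
E[X²] = \frac{5}{36} + (\frac{1}{6})²
= \frac{1}{6}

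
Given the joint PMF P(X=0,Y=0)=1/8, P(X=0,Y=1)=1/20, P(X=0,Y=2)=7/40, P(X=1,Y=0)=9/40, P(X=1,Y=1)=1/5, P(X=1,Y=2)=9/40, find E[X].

First find marginal of X:
P(X=0) = 7/20
P(X=1) = 13/20
E[X] = 0 × 7/20 + 1 × 13/20 = 13/20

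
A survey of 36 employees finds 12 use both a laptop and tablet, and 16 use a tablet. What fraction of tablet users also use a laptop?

P(A ∩ B) = 12/36 = 1/3
P(B) = 16/36 = 4/9
P(A|B) = P(A ∩ B) / P(B) = (1/3) / (4/9) = 3/4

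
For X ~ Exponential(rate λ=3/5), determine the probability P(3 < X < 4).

P(3 < X < 4) = ∫_{3}^{4} f(x) dx
where f(x) = \frac{3 e^{- \frac{3 x}{5}}}{5}
= - \frac{1 - e^{\frac{3}{5}}}{e^{\frac{12}{5}}}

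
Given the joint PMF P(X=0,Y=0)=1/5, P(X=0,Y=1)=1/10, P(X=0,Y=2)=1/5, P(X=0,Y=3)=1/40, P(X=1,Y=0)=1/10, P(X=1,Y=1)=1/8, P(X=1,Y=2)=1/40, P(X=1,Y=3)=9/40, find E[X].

First find marginal of X:
P(X=0) = 21/40
P(X=1) = 19/40
E[X] = 0 × 21/40 + 1 × 19/40 = 19/40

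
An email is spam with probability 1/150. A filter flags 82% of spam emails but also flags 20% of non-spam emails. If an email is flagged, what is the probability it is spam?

Let D = the rare event, + = positive/flagged.
P(D) = 1/150
P(+|D) = 82/100 = 41/50
P(+|D') = 20/100 = 1/5
P(+) = P(+|D)P(D) + P(+|D')P(D')
     = \frac{41}{50} × \frac{1}{150} + \frac{1}{5} × \frac{149}{150}
     = \frac{1531}{7500}
P(D|+) = P(+|D)P(D)/P(+) = \frac{41}{1531}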